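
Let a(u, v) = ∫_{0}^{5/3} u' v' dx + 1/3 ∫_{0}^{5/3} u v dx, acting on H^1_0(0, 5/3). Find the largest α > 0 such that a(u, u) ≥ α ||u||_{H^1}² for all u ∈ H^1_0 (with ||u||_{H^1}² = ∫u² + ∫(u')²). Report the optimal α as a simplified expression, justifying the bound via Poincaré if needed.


α = (25 + 27*π^2)/(3*(25 + 9*π^2))

Coercivity of a(·,·) on H^1_0(0, 5/3) means a(u, u) ≥ α ||u||_{H^1}² for every u ∈ H^1_0.
The interval has length L = 5/3, and Poincaré/coercivity depend only on L. Here a(u, u) = ∫(u')² + (1/3)·∫u².
Here 0 < c = 1/3 < 1. The condition a(u,u) ≥ α||u||_{H^1}² reads (1−α)∫(u')² ≥ (α−c)∫u². Any admissible α is ≤ 1 (rapidly oscillating u have ∫u²/∫(u')² → 0), and α = 1 would force 0 ≥ (1−c)∫u², impossible since c < 1; so 1−α > 0. By the sharp Poincaré inequality on H^1_0 of an interval of length L, ∫(u')² ≥ (π/L)²∫u² with equality for the first sine mode sin(π(x−x₀)/L) (x₀ the left endpoint), so the inequality holds for all u iff (1−α)(π/L)² ≥ α − c, i.e. α ≤ ((π/L)² + c)/((π/L)² + 1) = (1 + c(L/π)²)/(1 + (L/π)²). With (π/L)² = 9*π^2/25 and c = 1/3, the largest admissible constant is α = ((π/L)² + c)/((π/L)² + 1).
Simplifying, α = (25 + 27*π^2)/(3*(25 + 9*π^2)).


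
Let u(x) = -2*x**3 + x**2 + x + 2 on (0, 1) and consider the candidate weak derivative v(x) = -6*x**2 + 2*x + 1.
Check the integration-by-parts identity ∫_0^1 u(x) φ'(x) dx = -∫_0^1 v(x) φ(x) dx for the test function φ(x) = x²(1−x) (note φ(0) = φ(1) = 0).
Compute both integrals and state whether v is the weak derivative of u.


LHS = 1/60, RHS = 1/60. Yes, v = u' weakly.

u(x) = -2*x**3 + x**2 + x + 2, classical derivative u'(x) = -6*x**2 + 2*x + 1.
φ(x) = x²(1−x), so φ'(x) = x*(2 - 3*x).
Note φ(0) = φ(1) = 0, so the boundary term u·φ vanishes.
LHS = ∫_0^1 u(x) φ'(x) dx = ∫_0^1 (6*x^5 - 7*x^4 - x^3 - 4*x^2 + 4*x) dx. Term by term:
  ∫_0^1 6*x^5 dx = 1;  ∫_0^1 -7*x^4 dx = -7/5;  ∫_0^1 -x^3 dx = -1/4;
  ∫_0^1 -4*x^2 dx = -4/3;  ∫_0^1 4*x dx = 2.
Sum: 1 − 7/5 − 1/4 − 4/3 + 2 = 1/60.
So LHS = 1/60.
∫_0^1 v(x) φ(x) dx = ∫_0^1 (6*x^5 - 8*x^4 + x^3 + x^2) dx. Term by term:
  ∫_0^1 6*x^5 dx = 1;  ∫_0^1 -8*x^4 dx = -8/5;  ∫_0^1 x^3 dx = 1/4;
  ∫_0^1 x^2 dx = 1/3.
Sum: 1 − 8/5 + 1/4 + 1/3 = -1/60.
So RHS = -∫_0^1 v(x) φ(x) dx = 1/60.
LHS = RHS, so the identity holds for this test φ.
Moreover u is smooth here and v(x) = u'(x) = -6*x**2 + 2*x + 1 pointwise, so the identity holds for every test function. Hence v is the weak derivative of u.


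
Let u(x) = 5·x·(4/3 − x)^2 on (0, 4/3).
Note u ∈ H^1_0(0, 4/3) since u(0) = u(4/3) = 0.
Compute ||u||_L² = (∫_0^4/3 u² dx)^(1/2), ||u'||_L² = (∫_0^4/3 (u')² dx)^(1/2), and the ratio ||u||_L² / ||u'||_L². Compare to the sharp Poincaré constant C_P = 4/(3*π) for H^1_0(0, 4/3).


||u||_L² / ||u'||_L² = 2*sqrt(14)/21 < C_P = 4/(3*π).

u(x) = 5·x·(4/3 − x)^2, so u'(x) = 15*x^2 - 80*x/3 + 80/9.
u(x) = 5·x·(4/3 − x)^2 vanishes at x = 0 and x = 4/3, so u ∈ H^1_0(0, 4/3). Differentiate via the product rule and integrate the resulting polynomials term by term.
  ∫_0^4/3 u² dx = ∫_0^4/3 (25*x^6 - 400*x^5/3 + 800*x^4/3 - 6400*x^3/27 + 6400*x^2/81) dx. Term by term:
    ∫_0^4/3 25*x^6 dx = 409600/15309;  ∫_0^4/3 -400*x^5/3 dx = -819200/6561;  ∫_0^4/3 800*x^4/3 dx = 163840/729;
    ∫_0^4/3 -6400*x^3/27 dx = -409600/2187;  ∫_0^4/3 6400*x^2/81 dx = 409600/6561.
  Sum: 409600/15309 − 819200/6561 + 163840/729 − 409600/2187 + 409600/6561 = 81920/45927.
  ∫_0^4/3 (u')² dx = ∫_0^4/3 (225*x^4 - 800*x^3 + 8800*x^2/9 - 12800*x/27 + 6400/81) dx. Term by term:
    ∫_0^4/3 225*x^4 dx = 5120/27;  ∫_0^4/3 -800*x^3 dx = -51200/81;  ∫_0^4/3 8800*x^2/9 dx = 563200/729;
    ∫_0^4/3 -12800*x/27 dx = -102400/243;  ∫_0^4/3 6400/81 dx = 25600/243.
  Sum: 5120/27 − 51200/81 + 563200/729 − 102400/243 + 25600/243 = 10240/729.
∫_0^4/3 u² dx = 81920/45927, so ||u||_L² = 128*sqrt(35)/567.
∫_0^4/3 (u')² dx = 10240/729, so ||u'||_L² = 32*sqrt(10)/27.
Ratio ||u||_L² / ||u'||_L² = 2*sqrt(14)/21.
Sharp Poincaré constant on H^1_0(0, 4/3) is C_P = L/π = 4/(3*π), achieved by sin(3*π/4·x).
A polynomial bump cannot attain the sharp Poincaré constant (only the first sine eigenfunction does), so the ratio is strictly less than C_P, consistent with ||u||_L² ≤ C_P ||u'||_L².


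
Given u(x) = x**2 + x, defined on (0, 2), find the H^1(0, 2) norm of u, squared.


||u||_{H^1}^2 = 566/15

The H^1 norm (squared) on an interval (0, L) is
  ||u||_{H^1}^2 = ∫_0^L u(x)^2 dx + ∫_0^L u'(x)^2 dx.
Compute u'(x) = 2*x + 1.
Then u(x)^2 = x**4 + 2*x**3 + x**2 and u'(x)^2 = 4*x**2 + 4*x + 1.
Integrate each monomial from 0 to 2 using ∫_0^2 c·x^n dx = c·2^(n+1)/(n+1):
  ∫_0^2 u(x)^2 dx = ∫_0^2 (x^4 + 2*x^3 + x^2) dx. Term by term:
    ∫_0^2 x^4 dx = 32/5;  ∫_0^2 2*x^3 dx = 8;  ∫_0^2 x^2 dx = 8/3.
  Sum: 32/5 + 8 + 8/3 = 256/15.
  ∫_0^2 u'(x)^2 dx = ∫_0^2 (4*x^2 + 4*x + 1) dx. Term by term:
    ∫_0^2 4*x^2 dx = 32/3;  ∫_0^2 4*x dx = 8;  ∫_0^2 1 dx = 2.
  Sum: 32/3 + 8 + 2 = 62/3.
Adding: ||u||_{H^1}^2 = 256/15 + 62/3 = 566/15.


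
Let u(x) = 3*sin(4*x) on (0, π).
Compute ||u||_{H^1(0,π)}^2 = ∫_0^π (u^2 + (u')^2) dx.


||u||_{H^1(0,π)}^2 = 153*π/2

u'(x) = 12*cos(4*x).
Expand u² and (u')² and integrate term by term on (0, π), using: for integers n ≥ 1, ∫_0^π sin²(nx) dx = ∫_0^π cos²(nx) dx = π/2; for n ≠ n', ∫_0^π sin(nx)sin(n'x) dx = ∫_0^π cos(nx)cos(n'x) dx = 0; and by product-to-sum, ∫_0^π sin(nx)cos(n'x) dx = ½∫_0^π [sin((n+n')x) + sin((n−n')x)] dx, which is 0 when n+n' is even and 2n/(n²−n'²) when n+n' is odd (it need not vanish on (0, π)).
  u² squared terms: (3)²·∫sin(4x)² dx = 9·π/2 = 9*π/2.
  So ∫_0^π u² dx = 9*π/2.
  (u')² squared terms: (12)²·∫cos(4x)² dx = 144·π/2 = 72*π.
  So ∫_0^π (u')² dx = 72*π.
||u||_{H^1}^2 = (9*π/2) + (72*π) = 153*π/2.


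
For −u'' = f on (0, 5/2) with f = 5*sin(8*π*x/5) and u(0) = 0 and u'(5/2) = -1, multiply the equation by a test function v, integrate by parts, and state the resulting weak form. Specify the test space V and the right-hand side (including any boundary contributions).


V = {v ∈ H^1(0, 5/2) : v(0) = 0} (test functions vanish at x = 0 where u is specified); weak form: ∫_0^5/2 u'v' dx = ∫_0^5/2 (5*sin(8*π*x/5)) v dx − v(5/2) for all v ∈ V.

Multiply both sides by a test function v and integrate from 0 to 5/2:
  ∫_0^5/2 −u''(x) v(x) dx = ∫_0^5/2 f(x) v(x) dx.
Integrate the LHS by parts once:
  ∫_0^5/2 −u'' v dx = −[u'(x) v(x)]_0^5/2 + ∫_0^5/2 u'(x) v'(x) dx.
Thus ∫_0^5/2 u'(x) v'(x) dx = ∫_0^5/2 f(x) v(x) dx + [u'(x) v(x)]_0^5/2.
Choose V so that boundary terms are either known or forced to vanish.
Mixed BC: u(0) = 0 (Dirichlet) and u'(5/2) = -1 (Neumann). Define V = {v ∈ H^1(0, 5/2) : v(0) = 0}. Then [u' v]_0^5/2 = u'(5/2)·v(5/2) − u'(0)·0 = − v(5/2).
Weak formulation: find u (satisfying any essential BC) such that ∫_0^5/2 u'(x) v'(x) dx = ∫_0^5/2 f v dx − v(5/2) for all v ∈ V (Dirichlet at 0 absorbed into V; Neumann datum at x = 5/2 contributes the boundary term).
Substituting f(x) = 5*sin(8*π*x/5), the right-hand side is ∫_0^5/2 (5*sin(8*π*x/5)) v dx − v(5/2).


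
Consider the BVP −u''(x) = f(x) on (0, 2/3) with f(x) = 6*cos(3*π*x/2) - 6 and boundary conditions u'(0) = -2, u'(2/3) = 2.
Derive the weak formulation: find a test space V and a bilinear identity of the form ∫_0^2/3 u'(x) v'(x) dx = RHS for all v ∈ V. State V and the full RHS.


V = H^1(0, 2/3) (v unrestricted at boundary; u is determined up to an additive constant); weak form: ∫_0^2/3 u'v' dx = ∫_0^2/3 (6*cos(3*π*x/2) - 6) v dx + 2·v(2/3) + 2·v(0) for all v ∈ V.

Multiply both sides by a test function v and integrate from 0 to 2/3:
  ∫_0^2/3 −u''(x) v(x) dx = ∫_0^2/3 f(x) v(x) dx.
Integrate the LHS by parts once:
  ∫_0^2/3 −u'' v dx = −[u'(x) v(x)]_0^2/3 + ∫_0^2/3 u'(x) v'(x) dx.
Thus ∫_0^2/3 u'(x) v'(x) dx = ∫_0^2/3 f(x) v(x) dx + [u'(x) v(x)]_0^2/3.
Choose V so that boundary terms are either known or forced to vanish.
u has inhomogeneous Neumann u'(0) = -2, u'(2/3) = 2. [u' v]_0^2/3 = (2)·v(2/3) − (-2)·v(0) = 2·v(2/3) + 2·v(0). Take V = H^1(0, 2/3); boundary term becomes part of RHS.
Weak formulation: find u (satisfying any essential BC) such that ∫_0^2/3 u'(x) v'(x) dx = ∫_0^2/3 f v dx + 2·v(2/3) + 2·v(0) for all v ∈ V (Neumann data are natural BCs: they enter the RHS as boundary terms).
Substituting f(x) = 6*cos(3*π*x/2) - 6, the right-hand side is ∫_0^2/3 (6*cos(3*π*x/2) - 6) v dx + 2·v(2/3) + 2·v(0).
Compatibility check (pure Neumann): taking v ≡ 1 ∈ V gives 0 = ∫_0^2/3 f dx + (2) − (-2), i.e. ∫_0^2/3 f dx must equal u'(0) − u'(2/3) = -4. Indeed ∫_0^2/3 (6*cos(3*π*x/2) - 6) dx = -4, so the data are compatible. The solution is then unique only up to an additive constant (fix it e.g. by requiring ∫_0^2/3 u dx = 0).


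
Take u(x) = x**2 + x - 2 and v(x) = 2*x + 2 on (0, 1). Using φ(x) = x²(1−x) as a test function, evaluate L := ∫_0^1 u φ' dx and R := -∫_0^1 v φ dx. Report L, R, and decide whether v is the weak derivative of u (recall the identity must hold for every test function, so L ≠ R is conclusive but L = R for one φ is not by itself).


LHS = -11/60, RHS = -4/15. No, v is not the weak derivative of u.

u(x) = x**2 + x - 2, classical derivative u'(x) = 2*x + 1.
φ(x) = x²(1−x), so φ'(x) = x*(2 - 3*x).
Note φ(0) = φ(1) = 0, so the boundary term u·φ vanishes.
LHS = ∫_0^1 u(x) φ'(x) dx = ∫_0^1 (-3*x^4 - x^3 + 8*x^2 - 4*x) dx. Term by term:
  ∫_0^1 -3*x^4 dx = -3/5;  ∫_0^1 -x^3 dx = -1/4;  ∫_0^1 8*x^2 dx = 8/3;
  ∫_0^1 -4*x dx = -2.
Sum: -3/5 − 1/4 + 8/3 − 2 = -11/60.
So LHS = -11/60.
∫_0^1 v(x) φ(x) dx = ∫_0^1 (-2*x^4 + 2*x^2) dx. Term by term:
  ∫_0^1 -2*x^4 dx = -2/5;  ∫_0^1 2*x^2 dx = 2/3.
Sum: -2/5 + 2/3 = 4/15.
So RHS = -∫_0^1 v(x) φ(x) dx = -4/15.
LHS − RHS = 1/12 ≠ 0, so the identity fails.
(For a valid weak derivative the identity must hold for EVERY test function, in particular this one. The failure shows v is NOT the weak derivative of u.)
Correct weak derivative would be u'(x) = 2*x + 1.


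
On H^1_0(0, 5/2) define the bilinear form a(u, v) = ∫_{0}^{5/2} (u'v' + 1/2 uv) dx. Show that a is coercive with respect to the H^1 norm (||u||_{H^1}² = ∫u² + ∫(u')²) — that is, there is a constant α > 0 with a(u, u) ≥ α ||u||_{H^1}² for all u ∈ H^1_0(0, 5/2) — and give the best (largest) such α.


α = (25 + 8*π^2)/(2*(25 + 4*π^2))

Coercivity of a(·,·) on H^1_0(0, 5/2) means a(u, u) ≥ α ||u||_{H^1}² for every u ∈ H^1_0.
The interval has length L = 5/2, and Poincaré/coercivity depend only on L. Here a(u, u) = ∫(u')² + (1/2)·∫u².
Here 0 < c = 1/2 < 1. The condition a(u,u) ≥ α||u||_{H^1}² reads (1−α)∫(u')² ≥ (α−c)∫u². Any admissible α is ≤ 1 (rapidly oscillating u have ∫u²/∫(u')² → 0), and α = 1 would force 0 ≥ (1−c)∫u², impossible since c < 1; so 1−α > 0. By the sharp Poincaré inequality on H^1_0 of an interval of length L, ∫(u')² ≥ (π/L)²∫u² with equality for the first sine mode sin(π(x−x₀)/L) (x₀ the left endpoint), so the inequality holds for all u iff (1−α)(π/L)² ≥ α − c, i.e. α ≤ ((π/L)² + c)/((π/L)² + 1) = (1 + c(L/π)²)/(1 + (L/π)²). With (π/L)² = 4*π^2/25 and c = 1/2, the largest admissible constant is α = ((π/L)² + c)/((π/L)² + 1).
Simplifying, α = (25 + 8*π^2)/(2*(25 + 4*π^2)).


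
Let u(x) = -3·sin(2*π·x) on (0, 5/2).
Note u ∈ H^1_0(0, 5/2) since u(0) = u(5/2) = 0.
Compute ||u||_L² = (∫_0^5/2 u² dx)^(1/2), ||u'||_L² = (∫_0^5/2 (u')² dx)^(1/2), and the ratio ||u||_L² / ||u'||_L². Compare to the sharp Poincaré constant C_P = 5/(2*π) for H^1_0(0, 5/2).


||u||_L² / ||u'||_L² = 1/(2*π) < C_P = 5/(2*π).

u(x) = -3·sin(2*π·x), so u'(x) = -6*π*cos(2*π*x).
Writing u(x) = A·sin(kπx/L) with A = -3 and k = 5, use ∫_0^L sin²(kπx/L) dx = L/2 and ∫_0^L cos²(kπx/L) dx = L/2.
u² = 9·sin²(2*π·x) and (u')² = 36*π^2·cos²(2*π·x), and each of sin², cos² integrates to L/2 = 5/4 over (0, 5/2).
∫_0^5/2 u² dx = 45/4, so ||u||_L² = 3*sqrt(5)/2.
∫_0^5/2 (u')² dx = 45*π^2, so ||u'||_L² = 3*sqrt(5)*π.
Ratio ||u||_L² / ||u'||_L² = 1/(2*π).
Sharp Poincaré constant on H^1_0(0, 5/2) is C_P = L/π = 5/(2*π), achieved by sin(2*π/5·x).
This is the k = 5 harmonic; the ratio L/(kπ) is strictly less than C_P = L/π, consistent with the sharp inequality ||u||_L² ≤ C_P ||u'||_L².


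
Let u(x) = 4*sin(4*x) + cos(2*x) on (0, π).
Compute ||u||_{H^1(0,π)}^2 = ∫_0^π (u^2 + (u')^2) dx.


||u||_{H^1(0,π)}^2 = 277*π/2

u'(x) = -2*sin(2*x) + 16*cos(4*x).
Expand u² and (u')² and integrate term by term on (0, π), using: for integers n ≥ 1, ∫_0^π sin²(nx) dx = ∫_0^π cos²(nx) dx = π/2; for n ≠ n', ∫_0^π sin(nx)sin(n'x) dx = ∫_0^π cos(nx)cos(n'x) dx = 0; and by product-to-sum, ∫_0^π sin(nx)cos(n'x) dx = ½∫_0^π [sin((n+n')x) + sin((n−n')x)] dx, which is 0 when n+n' is even and 2n/(n²−n'²) when n+n' is odd (it need not vanish on (0, π)).
  u² squared terms: (4)²·∫sin(4x)² dx = 16·π/2 = 8*π;  (1)²·∫cos(2x)² dx = 1·π/2 = π/2.
  u² cross terms: 2·(4)·(1)·∫sin(4x)·cos(2x) dx = 8·(0) = 0.
  So ∫_0^π u² dx = 8*π + π/2 + 0 = 17*π/2.
  (u')² squared terms: (-2)²·∫sin(2x)² dx = 4·π/2 = 2*π;  (16)²·∫cos(4x)² dx = 256·π/2 = 128*π.
  (u')² cross terms: 2·(-2)·(16)·∫sin(2x)·cos(4x) dx = -64·(0) = 0.
  So ∫_0^π (u')² dx = 2*π + 128*π + 0 = 130*π.
||u||_{H^1}^2 = (17*π/2) + (130*π) = 277*π/2.


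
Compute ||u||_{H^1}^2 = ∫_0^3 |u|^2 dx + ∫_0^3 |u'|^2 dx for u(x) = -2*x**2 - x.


||u||_{H^1}^2 = 2337/5

The H^1 norm (squared) on an interval (0, L) is
  ||u||_{H^1}^2 = ∫_0^L u(x)^2 dx + ∫_0^L u'(x)^2 dx.
Compute u'(x) = -4*x - 1.
Then u(x)^2 = 4*x**4 + 4*x**3 + x**2 and u'(x)^2 = 16*x**2 + 8*x + 1.
Integrate each monomial from 0 to 3 using ∫_0^3 c·x^n dx = c·3^(n+1)/(n+1):
  ∫_0^3 u(x)^2 dx = ∫_0^3 (4*x^4 + 4*x^3 + x^2) dx. Term by term:
    ∫_0^3 4*x^4 dx = 972/5;  ∫_0^3 4*x^3 dx = 81;  ∫_0^3 x^2 dx = 9.
  Sum: 972/5 + 81 + 9 = 1422/5.
  ∫_0^3 u'(x)^2 dx = ∫_0^3 (16*x^2 + 8*x + 1) dx. Term by term:
    ∫_0^3 16*x^2 dx = 144;  ∫_0^3 8*x dx = 36;  ∫_0^3 1 dx = 3.
  Sum: 144 + 36 + 3 = 183.
Adding: ||u||_{H^1}^2 = 1422/5 + 183 = 2337/5.


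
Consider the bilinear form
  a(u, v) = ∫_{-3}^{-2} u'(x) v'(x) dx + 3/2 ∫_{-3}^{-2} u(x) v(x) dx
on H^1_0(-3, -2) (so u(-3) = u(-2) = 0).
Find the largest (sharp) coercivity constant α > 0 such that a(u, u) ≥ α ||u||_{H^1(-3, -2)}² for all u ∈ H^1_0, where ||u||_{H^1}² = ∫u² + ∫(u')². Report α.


α = 1

Coercivity of a(·,·) on H^1_0(-3, -2) means a(u, u) ≥ α ||u||_{H^1}² for every u ∈ H^1_0.
The interval has length L = 1, and Poincaré/coercivity depend only on L. Here a(u, u) = ∫(u')² + (3/2)·∫u².
Here c = 3/2 ≥ 1, so a(u,u) = ∫(u')² + c∫u² ≥ ∫(u')² + ∫u² = ||u||_{H^1}², i.e. α = 1 works. No larger α is possible: a(u,u) ≥ α||u||_{H^1}² means (1−α)∫(u')² ≥ (α−c)∫u², and for the modes u_n = sin(nπ(x−x₀)/L) (x₀ the left endpoint) one has ∫u_n²/∫(u_n')² = (L/(nπ))² → 0, so a(u_n,u_n)/||u_n||_{H^1}² → 1. Hence the optimal constant is α = 1.
Therefore α = 1.


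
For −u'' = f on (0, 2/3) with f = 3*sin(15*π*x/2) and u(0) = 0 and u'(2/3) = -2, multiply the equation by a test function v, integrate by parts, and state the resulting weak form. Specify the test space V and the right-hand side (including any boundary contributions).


V = {v ∈ H^1(0, 2/3) : v(0) = 0} (test functions vanish at x = 0 where u is specified); weak form: ∫_0^2/3 u'v' dx = ∫_0^2/3 (3*sin(15*π*x/2)) v dx − 2·v(2/3) for all v ∈ V.

Multiply both sides by a test function v and integrate from 0 to 2/3:
  ∫_0^2/3 −u''(x) v(x) dx = ∫_0^2/3 f(x) v(x) dx.
Integrate the LHS by parts once:
  ∫_0^2/3 −u'' v dx = −[u'(x) v(x)]_0^2/3 + ∫_0^2/3 u'(x) v'(x) dx.
Thus ∫_0^2/3 u'(x) v'(x) dx = ∫_0^2/3 f(x) v(x) dx + [u'(x) v(x)]_0^2/3.
Choose V so that boundary terms are either known or forced to vanish.
Mixed BC: u(0) = 0 (Dirichlet) and u'(2/3) = -2 (Neumann). Define V = {v ∈ H^1(0, 2/3) : v(0) = 0}. Then [u' v]_0^2/3 = u'(2/3)·v(2/3) − u'(0)·0 = − 2·v(2/3).
Weak formulation: find u (satisfying any essential BC) such that ∫_0^2/3 u'(x) v'(x) dx = ∫_0^2/3 f v dx − 2·v(2/3) for all v ∈ V (Dirichlet at 0 absorbed into V; Neumann datum at x = 2/3 contributes the boundary term).
Substituting f(x) = 3*sin(15*π*x/2), the right-hand side is ∫_0^2/3 (3*sin(15*π*x/2)) v dx − 2·v(2/3).


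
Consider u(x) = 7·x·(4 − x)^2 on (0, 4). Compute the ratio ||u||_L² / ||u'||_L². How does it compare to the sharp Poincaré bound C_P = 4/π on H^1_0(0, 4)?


||u||_L² / ||u'||_L² = 2*sqrt(14)/7 < C_P = 4/π.

u(x) = 7·x·(4 − x)^2, so u'(x) = 7*(x - 4)*(3*x - 4).
u(x) = 7·x·(4 − x)^2 vanishes at x = 0 and x = 4, so u ∈ H^1_0(0, 4). Differentiate via the product rule and integrate the resulting polynomials term by term.
  ∫_0^4 u² dx = ∫_0^4 (49*x^6 - 784*x^5 + 4704*x^4 - 12544*x^3 + 12544*x^2) dx. Term by term:
    ∫_0^4 49*x^6 dx = 114688;  ∫_0^4 -784*x^5 dx = -1605632/3;  ∫_0^4 4704*x^4 dx = 4816896/5;
    ∫_0^4 -12544*x^3 dx = -802816;  ∫_0^4 12544*x^2 dx = 802816/3.
  Sum: 114688 − 1605632/3 + 4816896/5 − 802816 + 802816/3 = 114688/15.
  ∫_0^4 (u')² dx = ∫_0^4 (441*x^4 - 4704*x^3 + 17248*x^2 - 25088*x + 12544) dx. Term by term:
    ∫_0^4 441*x^4 dx = 451584/5;  ∫_0^4 -4704*x^3 dx = -301056;  ∫_0^4 17248*x^2 dx = 1103872/3;
    ∫_0^4 -25088*x dx = -200704;  ∫_0^4 12544 dx = 50176.
  Sum: 451584/5 − 301056 + 1103872/3 − 200704 + 50176 = 100352/15.
∫_0^4 u² dx = 114688/15, so ||u||_L² = 128*sqrt(105)/15.
∫_0^4 (u')² dx = 100352/15, so ||u'||_L² = 224*sqrt(30)/15.
Ratio ||u||_L² / ||u'||_L² = 2*sqrt(14)/7.
Sharp Poincaré constant on H^1_0(0, 4) is C_P = L/π = 4/π, achieved by sin(π/4·x).
A polynomial bump cannot attain the sharp Poincaré constant (only the first sine eigenfunction does), so the ratio is strictly less than C_P, consistent with ||u||_L² ≤ C_P ||u'||_L².


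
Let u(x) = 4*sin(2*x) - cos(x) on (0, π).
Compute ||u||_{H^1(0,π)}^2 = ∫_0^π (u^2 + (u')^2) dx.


||u||_{H^1(0,π)}^2 = -64/3 + 41*π

u'(x) = sin(x) + 8*cos(2*x).
Expand u² and (u')² and integrate term by term on (0, π), using: for integers n ≥ 1, ∫_0^π sin²(nx) dx = ∫_0^π cos²(nx) dx = π/2; for n ≠ n', ∫_0^π sin(nx)sin(n'x) dx = ∫_0^π cos(nx)cos(n'x) dx = 0; and by product-to-sum, ∫_0^π sin(nx)cos(n'x) dx = ½∫_0^π [sin((n+n')x) + sin((n−n')x)] dx, which is 0 when n+n' is even and 2n/(n²−n'²) when n+n' is odd (it need not vanish on (0, π)).
  u² squared terms: (-1)²·∫cos(x)² dx = 1·π/2 = π/2;  (4)²·∫sin(2x)² dx = 16·π/2 = 8*π.
  u² cross terms: 2·(-1)·(4)·∫cos(x)·sin(2x) dx = -8·(4/3) = -32/3.
  So ∫_0^π u² dx = π/2 + 8*π − 32/3 = -32/3 + 17*π/2.
  (u')² squared terms: (8)²·∫cos(2x)² dx = 64·π/2 = 32*π;  (1)²·∫sin(x)² dx = 1·π/2 = π/2.
  (u')² cross terms: 2·(8)·(1)·∫cos(2x)·sin(x) dx = 16·(-2/3) = -32/3.
  So ∫_0^π (u')² dx = 32*π + π/2 − 32/3 = -32/3 + 65*π/2.
||u||_{H^1}^2 = (-32/3 + 17*π/2) + (-32/3 + 65*π/2) = -64/3 + 41*π.


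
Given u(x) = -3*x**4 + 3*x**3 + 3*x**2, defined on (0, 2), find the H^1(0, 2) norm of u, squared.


||u||_{H^1}^2 = 16624/35

The H^1 norm (squared) on an interval (0, L) is
  ||u||_{H^1}^2 = ∫_0^L u(x)^2 dx + ∫_0^L u'(x)^2 dx.
Compute u'(x) = -12*x**3 + 9*x**2 + 6*x.
Then u(x)^2 = 9*x**8 - 18*x**7 - 9*x**6 + 18*x**5 + 9*x**4 and u'(x)^2 = 144*x**6 - 216*x**5 - 63*x**4 + 108*x**3 + 36*x**2.
Integrate each monomial from 0 to 2 using ∫_0^2 c·x^n dx = c·2^(n+1)/(n+1):
  ∫_0^2 u(x)^2 dx = ∫_0^2 (9*x^8 - 18*x^7 - 9*x^6 + 18*x^5 + 9*x^4) dx. Term by term:
    ∫_0^2 9*x^8 dx = 512;  ∫_0^2 -18*x^7 dx = -576;  ∫_0^2 -9*x^6 dx = -1152/7;
    ∫_0^2 18*x^5 dx = 192;  ∫_0^2 9*x^4 dx = 288/5.
  Sum: 512 − 576 − 1152/7 + 192 + 288/5 = 736/35.
  ∫_0^2 u'(x)^2 dx = ∫_0^2 (144*x^6 - 216*x^5 - 63*x^4 + 108*x^3 + 36*x^2) dx. Term by term:
    ∫_0^2 144*x^6 dx = 18432/7;  ∫_0^2 -216*x^5 dx = -2304;  ∫_0^2 -63*x^4 dx = -2016/5;
    ∫_0^2 108*x^3 dx = 432;  ∫_0^2 36*x^2 dx = 96.
  Sum: 18432/7 − 2304 − 2016/5 + 432 + 96 = 15888/35.
Adding: ||u||_{H^1}^2 = 736/35 + 15888/35 = 16624/35.


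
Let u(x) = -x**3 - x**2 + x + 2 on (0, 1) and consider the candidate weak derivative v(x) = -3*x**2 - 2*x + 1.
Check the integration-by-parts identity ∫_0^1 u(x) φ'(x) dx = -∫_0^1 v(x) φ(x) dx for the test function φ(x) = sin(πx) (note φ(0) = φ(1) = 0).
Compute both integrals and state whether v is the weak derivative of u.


LHS = -12/π^3 + 3/π, RHS = -12/π^3 + 3/π. Yes, v = u' weakly.

u(x) = -x**3 - x**2 + x + 2, classical derivative u'(x) = -3*x**2 - 2*x + 1.
φ(x) = sin(πx), so φ'(x) = π*cos(π*x).
Note φ(0) = φ(1) = 0, so the boundary term u·φ vanishes.
LHS = ∫_0^1 u(x) φ'(x) dx = ∫_0^1 (-π*x^3*cos(π*x) - π*x^2*cos(π*x) + π*x*cos(π*x) + 2*π*cos(π*x)) dx. Term by term:
  ∫_0^1 2*π*cos(π*x) dx = 0;  ∫_0^1 π*x*cos(π*x) dx = -2/π;  ∫_0^1 -π*x^2*cos(π*x) dx = 2/π;
  ∫_0^1 -π*x^3*cos(π*x) dx = -12/π^3 + 3/π.
Sum: 0 − 2/π + 2/π + -12/π^3 + 3/π = -12/π^3 + 3/π.
So LHS = -12/π^3 + 3/π.
∫_0^1 v(x) φ(x) dx = ∫_0^1 (-3*x^2*sin(π*x) - 2*x*sin(π*x) + sin(π*x)) dx. Term by term:
  ∫_0^1 -3*x^2*sin(π*x) dx = -3/π + 12/π^3;  ∫_0^1 -2*x*sin(π*x) dx = -2/π;  ∫_0^1 sin(π*x) dx = 2/π.
Sum: -3/π + 12/π^3 − 2/π + 2/π = -3/π + 12/π^3.
So RHS = -∫_0^1 v(x) φ(x) dx = -12/π^3 + 3/π.
LHS = RHS, so the identity holds for this test φ.
Moreover u is smooth here and v(x) = u'(x) = -3*x**2 - 2*x + 1 pointwise, so the identity holds for every test function. Hence v is the weak derivative of u.


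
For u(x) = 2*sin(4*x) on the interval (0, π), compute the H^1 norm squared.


||u||_{H^1(0,π)}^2 = 34*π

u'(x) = 8*cos(4*x).
Expand u² and (u')² and integrate term by term on (0, π), using: for integers n ≥ 1, ∫_0^π sin²(nx) dx = ∫_0^π cos²(nx) dx = π/2; for n ≠ n', ∫_0^π sin(nx)sin(n'x) dx = ∫_0^π cos(nx)cos(n'x) dx = 0; and by product-to-sum, ∫_0^π sin(nx)cos(n'x) dx = ½∫_0^π [sin((n+n')x) + sin((n−n')x)] dx, which is 0 when n+n' is even and 2n/(n²−n'²) when n+n' is odd (it need not vanish on (0, π)).
  u² squared terms: (2)²·∫sin(4x)² dx = 4·π/2 = 2*π.
  So ∫_0^π u² dx = 2*π.
  (u')² squared terms: (8)²·∫cos(4x)² dx = 64·π/2 = 32*π.
  So ∫_0^π (u')² dx = 32*π.
||u||_{H^1}^2 = (2*π) + (32*π) = 34*π.


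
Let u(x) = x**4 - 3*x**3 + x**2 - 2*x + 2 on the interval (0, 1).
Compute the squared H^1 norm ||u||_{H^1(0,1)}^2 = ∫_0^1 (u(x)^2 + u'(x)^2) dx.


||u||_{H^1}^2 = 14303/1260

The H^1 norm (squared) on an interval (0, L) is
  ||u||_{H^1}^2 = ∫_0^L u(x)^2 dx + ∫_0^L u'(x)^2 dx.
Compute u'(x) = 4*x**3 - 9*x**2 + 2*x - 2.
Then u(x)^2 = x**8 - 6*x**7 + 11*x**6 - 10*x**5 + 17*x**4 - 16*x**3 + 8*x**2 - 8*x + 4 and u'(x)^2 = 16*x**6 - 72*x**5 + 97*x**4 - 52*x**3 + 40*x**2 - 8*x + 4.
Integrate each monomial from 0 to 1 using ∫_0^1 c·x^n dx = c·1^(n+1)/(n+1):
  ∫_0^1 u(x)^2 dx = ∫_0^1 (x^8 - 6*x^7 + 11*x^6 - 10*x^5 + 17*x^4 - 16*x^3 + 8*x^2 - 8*x + 4) dx. Term by term:
    ∫_0^1 x^8 dx = 1/9;  ∫_0^1 -6*x^7 dx = -3/4;  ∫_0^1 11*x^6 dx = 11/7;
    ∫_0^1 -10*x^5 dx = -5/3;  ∫_0^1 17*x^4 dx = 17/5;  ∫_0^1 -16*x^3 dx = -4;
    ∫_0^1 8*x^2 dx = 8/3;  ∫_0^1 -8*x dx = -4;  ∫_0^1 4 dx = 4.
  Sum: 1/9 − 3/4 + 11/7 − 5/3 + 17/5 − 4 + 8/3 − 4 + 4 = 1679/1260.
  ∫_0^1 u'(x)^2 dx = ∫_0^1 (16*x^6 - 72*x^5 + 97*x^4 - 52*x^3 + 40*x^2 - 8*x + 4) dx. Term by term:
    ∫_0^1 16*x^6 dx = 16/7;  ∫_0^1 -72*x^5 dx = -12;  ∫_0^1 97*x^4 dx = 97/5;
    ∫_0^1 -52*x^3 dx = -13;  ∫_0^1 40*x^2 dx = 40/3;  ∫_0^1 -8*x dx = -4;
    ∫_0^1 4 dx = 4.
  Sum: 16/7 − 12 + 97/5 − 13 + 40/3 − 4 + 4 = 1052/105.
Adding: ||u||_{H^1}^2 = 1679/1260 + 1052/105 = 14303/1260.


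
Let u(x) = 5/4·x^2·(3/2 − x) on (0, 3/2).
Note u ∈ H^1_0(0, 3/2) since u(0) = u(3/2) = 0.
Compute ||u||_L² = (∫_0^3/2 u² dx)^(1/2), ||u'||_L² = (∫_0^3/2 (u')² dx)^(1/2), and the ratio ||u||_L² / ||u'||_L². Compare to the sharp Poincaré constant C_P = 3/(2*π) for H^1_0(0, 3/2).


||u||_L² / ||u'||_L² = 3*sqrt(14)/28 < C_P = 3/(2*π).

u(x) = 5/4·x^2·(3/2 − x), so u'(x) = 15*x*(1 - x)/4.
u(x) = 5/4·x^2·(3/2 − x) vanishes at x = 0 and x = 3/2, so u ∈ H^1_0(0, 3/2). Differentiate via the product rule and integrate the resulting polynomials term by term.
  ∫_0^3/2 u² dx = ∫_0^3/2 (25*x^6/16 - 75*x^5/16 + 225*x^4/64) dx. Term by term:
    ∫_0^3/2 25*x^6/16 dx = 54675/14336;  ∫_0^3/2 -75*x^5/16 dx = -18225/2048;  ∫_0^3/2 225*x^4/64 dx = 10935/2048.
  Sum: 54675/14336 − 18225/2048 + 10935/2048 = 3645/14336.
  ∫_0^3/2 (u')² dx = ∫_0^3/2 (225*x^4/16 - 225*x^3/8 + 225*x^2/16) dx. Term by term:
    ∫_0^3/2 225*x^4/16 dx = 10935/512;  ∫_0^3/2 -225*x^3/8 dx = -18225/512;  ∫_0^3/2 225*x^2/16 dx = 2025/128.
  Sum: 10935/512 − 18225/512 + 2025/128 = 405/256.
∫_0^3/2 u² dx = 3645/14336, so ||u||_L² = 27*sqrt(70)/448.
∫_0^3/2 (u')² dx = 405/256, so ||u'||_L² = 9*sqrt(5)/16.
Ratio ||u||_L² / ||u'||_L² = 3*sqrt(14)/28.
Sharp Poincaré constant on H^1_0(0, 3/2) is C_P = L/π = 3/(2*π), achieved by sin(2*π/3·x).
A polynomial bump cannot attain the sharp Poincaré constant (only the first sine eigenfunction does), so the ratio is strictly less than C_P, consistent with ||u||_L² ≤ C_P ||u'||_L².


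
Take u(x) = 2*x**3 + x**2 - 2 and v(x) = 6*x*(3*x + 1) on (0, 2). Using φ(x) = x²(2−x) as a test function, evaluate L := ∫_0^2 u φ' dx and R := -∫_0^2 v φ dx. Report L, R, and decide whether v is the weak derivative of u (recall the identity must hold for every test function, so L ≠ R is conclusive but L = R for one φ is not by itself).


LHS = -16, RHS = -48. No, v is not the weak derivative of u.

u(x) = 2*x**3 + x**2 - 2, classical derivative u'(x) = 6*x**2 + 2*x.
φ(x) = x²(2−x), so φ'(x) = x*(4 - 3*x).
Note φ(0) = φ(2) = 0, so the boundary term u·φ vanishes.
LHS = ∫_0^2 u(x) φ'(x) dx = ∫_0^2 (-6*x^5 + 5*x^4 + 4*x^3 + 6*x^2 - 8*x) dx. Term by term:
  ∫_0^2 -6*x^5 dx = -64;  ∫_0^2 5*x^4 dx = 32;  ∫_0^2 4*x^3 dx = 16;
  ∫_0^2 6*x^2 dx = 16;  ∫_0^2 -8*x dx = -16.
Sum: -64 + 32 + 16 + 16 − 16 = -16.
So LHS = -16.
∫_0^2 v(x) φ(x) dx = ∫_0^2 (-18*x^5 + 30*x^4 + 12*x^3) dx. Term by term:
  ∫_0^2 -18*x^5 dx = -192;  ∫_0^2 30*x^4 dx = 192;  ∫_0^2 12*x^3 dx = 48.
Sum: -192 + 192 + 48 = 48.
So RHS = -∫_0^2 v(x) φ(x) dx = -48.
LHS − RHS = 32 ≠ 0, so the identity fails.
(For a valid weak derivative the identity must hold for EVERY test function, in particular this one. The failure shows v is NOT the weak derivative of u.)
Correct weak derivative would be u'(x) = 6*x**2 + 2*x.


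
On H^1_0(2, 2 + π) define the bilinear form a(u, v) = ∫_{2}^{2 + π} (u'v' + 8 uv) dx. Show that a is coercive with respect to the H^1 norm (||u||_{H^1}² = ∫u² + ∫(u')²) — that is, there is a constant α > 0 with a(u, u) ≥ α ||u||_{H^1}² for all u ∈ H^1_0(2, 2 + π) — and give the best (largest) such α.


α = 1

Coercivity of a(·,·) on H^1_0(2, 2 + π) means a(u, u) ≥ α ||u||_{H^1}² for every u ∈ H^1_0.
The interval has length L = π, and Poincaré/coercivity depend only on L. Here a(u, u) = ∫(u')² + (8)·∫u².
Here c = 8 ≥ 1, so a(u,u) = ∫(u')² + c∫u² ≥ ∫(u')² + ∫u² = ||u||_{H^1}², i.e. α = 1 works. No larger α is possible: a(u,u) ≥ α||u||_{H^1}² means (1−α)∫(u')² ≥ (α−c)∫u², and for the modes u_n = sin(nπ(x−x₀)/L) (x₀ the left endpoint) one has ∫u_n²/∫(u_n')² = (L/(nπ))² → 0, so a(u_n,u_n)/||u_n||_{H^1}² → 1. Hence the optimal constant is α = 1.
Therefore α = 1.


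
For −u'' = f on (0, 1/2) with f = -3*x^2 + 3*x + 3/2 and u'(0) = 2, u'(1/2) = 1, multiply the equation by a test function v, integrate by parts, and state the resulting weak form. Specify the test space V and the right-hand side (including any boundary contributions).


V = H^1(0, 1/2) (v unrestricted at boundary; u is determined up to an additive constant); weak form: ∫_0^1/2 u'v' dx = ∫_0^1/2 (-3*x^2 + 3*x + 3/2) v dx + v(1/2) − 2·v(0) for all v ∈ V.

Multiply both sides by a test function v and integrate from 0 to 1/2:
  ∫_0^1/2 −u''(x) v(x) dx = ∫_0^1/2 f(x) v(x) dx.
Integrate the LHS by parts once:
  ∫_0^1/2 −u'' v dx = −[u'(x) v(x)]_0^1/2 + ∫_0^1/2 u'(x) v'(x) dx.
Thus ∫_0^1/2 u'(x) v'(x) dx = ∫_0^1/2 f(x) v(x) dx + [u'(x) v(x)]_0^1/2.
Choose V so that boundary terms are either known or forced to vanish.
u has inhomogeneous Neumann u'(0) = 2, u'(1/2) = 1. [u' v]_0^1/2 = (1)·v(1/2) − (2)·v(0) = v(1/2) − 2·v(0). Take V = H^1(0, 1/2); boundary term becomes part of RHS.
Weak formulation: find u (satisfying any essential BC) such that ∫_0^1/2 u'(x) v'(x) dx = ∫_0^1/2 f v dx + v(1/2) − 2·v(0) for all v ∈ V (Neumann data are natural BCs: they enter the RHS as boundary terms).
Substituting f(x) = -3*x^2 + 3*x + 3/2, the right-hand side is ∫_0^1/2 (-3*x^2 + 3*x + 3/2) v dx + v(1/2) − 2·v(0).
Compatibility check (pure Neumann): taking v ≡ 1 ∈ V gives 0 = ∫_0^1/2 f dx + (1) − (2), i.e. ∫_0^1/2 f dx must equal u'(0) − u'(1/2) = 1. Indeed ∫_0^1/2 (-3*x^2 + 3*x + 3/2) dx = 1, so the data are compatible. The solution is then unique only up to an additive constant (fix it e.g. by requiring ∫_0^1/2 u dx = 0).


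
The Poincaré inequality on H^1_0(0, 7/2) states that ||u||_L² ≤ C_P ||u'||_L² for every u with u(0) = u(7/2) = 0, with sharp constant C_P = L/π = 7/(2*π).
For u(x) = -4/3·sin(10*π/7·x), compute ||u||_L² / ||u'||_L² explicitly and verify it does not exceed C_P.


||u||_L² / ||u'||_L² = 7/(10*π) < C_P = 7/(2*π).

u(x) = -4/3·sin(10*π/7·x), so u'(x) = -40*π*cos(10*π*x/7)/21.
Writing u(x) = A·sin(kπx/L) with A = -4/3 and k = 5, use ∫_0^L sin²(kπx/L) dx = L/2 and ∫_0^L cos²(kπx/L) dx = L/2.
u² = 16/9·sin²(10*π/7·x) and (u')² = 1600*π^2/441·cos²(10*π/7·x), and each of sin², cos² integrates to L/2 = 7/4 over (0, 7/2).
∫_0^7/2 u² dx = 28/9, so ||u||_L² = 2*sqrt(7)/3.
∫_0^7/2 (u')² dx = 400*π^2/63, so ||u'||_L² = 20*sqrt(7)*π/21.
Ratio ||u||_L² / ||u'||_L² = 7/(10*π).
Sharp Poincaré constant on H^1_0(0, 7/2) is C_P = L/π = 7/(2*π), achieved by sin(2*π/7·x).
This is the k = 5 harmonic; the ratio L/(kπ) is strictly less than C_P = L/π, consistent with the sharp inequality ||u||_L² ≤ C_P ||u'||_L².


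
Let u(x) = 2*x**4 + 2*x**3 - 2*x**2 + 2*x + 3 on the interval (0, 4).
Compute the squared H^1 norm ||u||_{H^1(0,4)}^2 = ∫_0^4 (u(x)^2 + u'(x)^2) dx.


||u||_{H^1}^2 = 121946012/315

The H^1 norm (squared) on an interval (0, L) is
  ||u||_{H^1}^2 = ∫_0^L u(x)^2 dx + ∫_0^L u'(x)^2 dx.
Compute u'(x) = 8*x**3 + 6*x**2 - 4*x + 2.
Then u(x)^2 = 4*x**8 + 8*x**7 - 4*x**6 + 24*x**4 + 4*x**3 - 8*x**2 + 12*x + 9 and u'(x)^2 = 64*x**6 + 96*x**5 - 28*x**4 - 16*x**3 + 40*x**2 - 16*x + 4.
Integrate each monomial from 0 to 4 using ∫_0^4 c·x^n dx = c·4^(n+1)/(n+1):
  ∫_0^4 u(x)^2 dx = ∫_0^4 (4*x^8 + 8*x^7 - 4*x^6 + 24*x^4 + 4*x^3 - 8*x^2 + 12*x + 9) dx. Term by term:
    ∫_0^4 4*x^8 dx = 1048576/9;  ∫_0^4 8*x^7 dx = 65536;  ∫_0^4 -4*x^6 dx = -65536/7;
    ∫_0^4 24*x^4 dx = 24576/5;  ∫_0^4 4*x^3 dx = 256;  ∫_0^4 -8*x^2 dx = -512/3;
    ∫_0^4 12*x dx = 96;  ∫_0^4 9 dx = 36.
  Sum: 1048576/9 + 65536 − 65536/7 + 24576/5 + 256 − 512/3 + 96 + 36 = 56011628/315.
  ∫_0^4 u'(x)^2 dx = ∫_0^4 (64*x^6 + 96*x^5 - 28*x^4 - 16*x^3 + 40*x^2 - 16*x + 4) dx. Term by term:
    ∫_0^4 64*x^6 dx = 1048576/7;  ∫_0^4 96*x^5 dx = 65536;  ∫_0^4 -28*x^4 dx = -28672/5;
    ∫_0^4 -16*x^3 dx = -1024;  ∫_0^4 40*x^2 dx = 2560/3;  ∫_0^4 -16*x dx = -128;
    ∫_0^4 4 dx = 16.
  Sum: 1048576/7 + 65536 − 28672/5 − 1024 + 2560/3 − 128 + 16 = 21978128/105.
Adding: ||u||_{H^1}^2 = 56011628/315 + 21978128/105 = 121946012/315.


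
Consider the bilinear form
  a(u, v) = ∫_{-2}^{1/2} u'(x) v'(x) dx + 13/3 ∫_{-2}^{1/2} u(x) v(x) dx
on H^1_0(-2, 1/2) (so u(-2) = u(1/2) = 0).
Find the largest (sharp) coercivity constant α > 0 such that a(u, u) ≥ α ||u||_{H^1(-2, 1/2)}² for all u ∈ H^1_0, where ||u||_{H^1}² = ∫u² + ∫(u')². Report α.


α = 1

Coercivity of a(·,·) on H^1_0(-2, 1/2) means a(u, u) ≥ α ||u||_{H^1}² for every u ∈ H^1_0.
The interval has length L = 5/2, and Poincaré/coercivity depend only on L. Here a(u, u) = ∫(u')² + (13/3)·∫u².
Here c = 13/3 ≥ 1, so a(u,u) = ∫(u')² + c∫u² ≥ ∫(u')² + ∫u² = ||u||_{H^1}², i.e. α = 1 works. No larger α is possible: a(u,u) ≥ α||u||_{H^1}² means (1−α)∫(u')² ≥ (α−c)∫u², and for the modes u_n = sin(nπ(x−x₀)/L) (x₀ the left endpoint) one has ∫u_n²/∫(u_n')² = (L/(nπ))² → 0, so a(u_n,u_n)/||u_n||_{H^1}² → 1. Hence the optimal constant is α = 1.
Therefore α = 1.


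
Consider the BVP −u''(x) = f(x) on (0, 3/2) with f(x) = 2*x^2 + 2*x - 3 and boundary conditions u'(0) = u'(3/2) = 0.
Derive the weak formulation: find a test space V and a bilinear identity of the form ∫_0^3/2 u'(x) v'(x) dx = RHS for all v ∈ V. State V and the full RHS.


V = H^1(0, 3/2) (no boundary constraint on v; u is determined up to an additive constant); weak form: ∫_0^3/2 u'v' dx = ∫_0^3/2 (2*x^2 + 2*x - 3) v dx for all v ∈ V.

Multiply both sides by a test function v and integrate from 0 to 3/2:
  ∫_0^3/2 −u''(x) v(x) dx = ∫_0^3/2 f(x) v(x) dx.
Integrate the LHS by parts once:
  ∫_0^3/2 −u'' v dx = −[u'(x) v(x)]_0^3/2 + ∫_0^3/2 u'(x) v'(x) dx.
Thus ∫_0^3/2 u'(x) v'(x) dx = ∫_0^3/2 f(x) v(x) dx + [u'(x) v(x)]_0^3/2.
Choose V so that boundary terms are either known or forced to vanish.
u has homogeneous Neumann: u'(0) = u'(3/2) = 0. So [u' v]_0^3/2 = 0·v(3/2) − 0·v(0) = 0 for any v; take V = H^1(0, 3/2).
Weak formulation: find u (satisfying any essential BC) such that ∫_0^3/2 u'(x) v'(x) dx = ∫_0^3/2 f v dx for all v ∈ V (homogeneous Neumann, so boundary terms vanish).
Substituting f(x) = 2*x^2 + 2*x - 3, the right-hand side is ∫_0^3/2 (2*x^2 + 2*x - 3) v dx.
Compatibility check (pure Neumann): taking v ≡ 1 ∈ V gives 0 = ∫_0^3/2 f dx + (0) − (0), i.e. ∫_0^3/2 f dx must equal u'(0) − u'(3/2) = 0. Indeed ∫_0^3/2 (2*x^2 + 2*x - 3) dx = 0, so the data are compatible. The solution is then unique only up to an additive constant (fix it e.g. by requiring ∫_0^3/2 u dx = 0).


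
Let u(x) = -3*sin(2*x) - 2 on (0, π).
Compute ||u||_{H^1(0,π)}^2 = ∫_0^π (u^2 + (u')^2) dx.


||u||_{H^1(0,π)}^2 = 53*π/2

u'(x) = -6*cos(2*x).
Expand u² and (u')² and integrate term by term on (0, π), using: for integers n ≥ 1, ∫_0^π sin²(nx) dx = ∫_0^π cos²(nx) dx = π/2; for n ≠ n', ∫_0^π sin(nx)sin(n'x) dx = ∫_0^π cos(nx)cos(n'x) dx = 0; and by product-to-sum, ∫_0^π sin(nx)cos(n'x) dx = ½∫_0^π [sin((n+n')x) + sin((n−n')x)] dx, which is 0 when n+n' is even and 2n/(n²−n'²) when n+n' is odd (it need not vanish on (0, π)). For the constant mode: ∫_0^π 1 dx = π, ∫_0^π cos(nx) dx = 0, ∫_0^π sin(nx) dx = (1−(−1)^n)/n.
  u² squared terms: (-2)²·∫1 dx = 4·π = 4*π;  (-3)²·∫sin(2x)² dx = 9·π/2 = 9*π/2.
  u² cross terms: 2·(-2)·(-3)·∫1·sin(2x) dx = 12·(0) = 0.
  So ∫_0^π u² dx = 4*π + 9*π/2 + 0 = 17*π/2.
  (u')² squared terms: (-6)²·∫cos(2x)² dx = 36·π/2 = 18*π.
  So ∫_0^π (u')² dx = 18*π.
||u||_{H^1}^2 = (17*π/2) + (18*π) = 53*π/2.


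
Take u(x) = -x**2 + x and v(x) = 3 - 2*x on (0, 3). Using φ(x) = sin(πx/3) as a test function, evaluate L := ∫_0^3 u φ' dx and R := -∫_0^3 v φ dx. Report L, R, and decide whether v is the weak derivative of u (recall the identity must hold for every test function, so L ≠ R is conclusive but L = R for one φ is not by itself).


LHS = 12/π, RHS = 0. No, v is not the weak derivative of u.

u(x) = -x**2 + x, classical derivative u'(x) = 1 - 2*x.
φ(x) = sin(πx/3), so φ'(x) = π*cos(π*x/3)/3.
Note φ(0) = φ(3) = 0, so the boundary term u·φ vanishes.
LHS = ∫_0^3 u(x) φ'(x) dx = ∫_0^3 (-π*x^2*cos(π*x/3)/3 + π*x*cos(π*x/3)/3) dx. Term by term:
  ∫_0^3 -π*x^2*cos(π*x/3)/3 dx = 18/π;  ∫_0^3 π*x*cos(π*x/3)/3 dx = -6/π.
Sum: 18/π − 6/π = 12/π.
So LHS = 12/π.
∫_0^3 v(x) φ(x) dx = ∫_0^3 (-2*x*sin(π*x/3) + 3*sin(π*x/3)) dx. Term by term:
  ∫_0^3 3*sin(π*x/3) dx = 18/π;  ∫_0^3 -2*x*sin(π*x/3) dx = -18/π.
Sum: 18/π − 18/π = 0.
So RHS = -∫_0^3 v(x) φ(x) dx = 0.
LHS − RHS = 12/π ≠ 0, so the identity fails.
(For a valid weak derivative the identity must hold for EVERY test function, in particular this one. The failure shows v is NOT the weak derivative of u.)
Correct weak derivative would be u'(x) = 1 - 2*x.


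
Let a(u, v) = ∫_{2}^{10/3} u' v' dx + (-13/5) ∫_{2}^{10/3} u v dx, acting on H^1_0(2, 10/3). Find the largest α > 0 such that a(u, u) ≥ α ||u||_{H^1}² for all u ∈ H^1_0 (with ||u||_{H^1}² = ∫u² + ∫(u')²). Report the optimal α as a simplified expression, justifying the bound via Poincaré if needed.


α = (-208 + 45*π^2)/(5*(16 + 9*π^2))

Coercivity of a(·,·) on H^1_0(2, 10/3) means a(u, u) ≥ α ||u||_{H^1}² for every u ∈ H^1_0.
The interval has length L = 4/3, and Poincaré/coercivity depend only on L. Here a(u, u) = ∫(u')² + (-13/5)·∫u².
Here c = -13/5 < 0 with |c| < (π/L)² = 9*π^2/16, so coercivity still holds. The condition a(u,u) ≥ α||u||_{H^1}² reads (1−α)∫(u')² ≥ (α−c)∫u². Any admissible α is ≤ 1 (rapidly oscillating u have ∫u²/∫(u')² → 0), and α = 1 would force 0 ≥ (1−c)∫u², impossible since c < 1; so 1−α > 0. By the sharp Poincaré inequality on H^1_0 of an interval of length L, ∫(u')² ≥ (π/L)²∫u² with equality for the first sine mode sin(π(x−x₀)/L) (x₀ the left endpoint), so the inequality holds for all u iff (1−α)(π/L)² ≥ α − c, i.e. α ≤ ((π/L)² + c)/((π/L)² + 1) = (1 + c(L/π)²)/(1 + (L/π)²). (Direct route, valid since c ≤ 0: Poincaré gives c∫u² ≥ c(L/π)²∫(u')², so a(u,u) ≥ (1 + c(L/π)²)∫(u')², while ||u||_{H^1}² ≤ (1 + (L/π)²)∫(u')²; dividing yields the same α.) With (π/L)² = 9*π^2/16 and c = -13/5, the largest admissible constant is α = ((π/L)² + c)/((π/L)² + 1).
Simplifying, α = (-208 + 45*π^2)/(5*(16 + 9*π^2)).


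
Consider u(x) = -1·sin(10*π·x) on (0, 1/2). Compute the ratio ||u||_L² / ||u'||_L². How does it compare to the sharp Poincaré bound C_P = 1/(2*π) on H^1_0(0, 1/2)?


||u||_L² / ||u'||_L² = 1/(10*π) < C_P = 1/(2*π).

u(x) = -1·sin(10*π·x), so u'(x) = -10*π*cos(10*π*x).
Writing u(x) = A·sin(kπx/L) with A = -1 and k = 5, use ∫_0^L sin²(kπx/L) dx = L/2 and ∫_0^L cos²(kπx/L) dx = L/2.
u² = 1·sin²(10*π·x) and (u')² = 100*π^2·cos²(10*π·x), and each of sin², cos² integrates to L/2 = 1/4 over (0, 1/2).
∫_0^1/2 u² dx = 1/4, so ||u||_L² = 1/2.
∫_0^1/2 (u')² dx = 25*π^2, so ||u'||_L² = 5*π.
Ratio ||u||_L² / ||u'||_L² = 1/(10*π).
Sharp Poincaré constant on H^1_0(0, 1/2) is C_P = L/π = 1/(2*π), achieved by sin(2*π·x).
This is the k = 5 harmonic; the ratio L/(kπ) is strictly less than C_P = L/π, consistent with the sharp inequality ||u||_L² ≤ C_P ||u'||_L².


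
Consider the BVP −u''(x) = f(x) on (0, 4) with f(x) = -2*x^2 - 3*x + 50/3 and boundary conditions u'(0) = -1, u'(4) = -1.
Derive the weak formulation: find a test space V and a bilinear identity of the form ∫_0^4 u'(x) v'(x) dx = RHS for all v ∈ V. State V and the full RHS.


V = H^1(0, 4) (v unrestricted at boundary; u is determined up to an additive constant); weak form: ∫_0^4 u'v' dx = ∫_0^4 (-2*x^2 - 3*x + 50/3) v dx − v(4) + v(0) for all v ∈ V.

Multiply both sides by a test function v and integrate from 0 to 4:
  ∫_0^4 −u''(x) v(x) dx = ∫_0^4 f(x) v(x) dx.
Integrate the LHS by parts once:
  ∫_0^4 −u'' v dx = −[u'(x) v(x)]_0^4 + ∫_0^4 u'(x) v'(x) dx.
Thus ∫_0^4 u'(x) v'(x) dx = ∫_0^4 f(x) v(x) dx + [u'(x) v(x)]_0^4.
Choose V so that boundary terms are either known or forced to vanish.
u has inhomogeneous Neumann u'(0) = -1, u'(4) = -1. [u' v]_0^4 = (-1)·v(4) − (-1)·v(0) = − v(4) + v(0). Take V = H^1(0, 4); boundary term becomes part of RHS.
Weak formulation: find u (satisfying any essential BC) such that ∫_0^4 u'(x) v'(x) dx = ∫_0^4 f v dx − v(4) + v(0) for all v ∈ V (Neumann data are natural BCs: they enter the RHS as boundary terms).
Substituting f(x) = -2*x^2 - 3*x + 50/3, the right-hand side is ∫_0^4 (-2*x^2 - 3*x + 50/3) v dx − v(4) + v(0).
Compatibility check (pure Neumann): taking v ≡ 1 ∈ V gives 0 = ∫_0^4 f dx + (-1) − (-1), i.e. ∫_0^4 f dx must equal u'(0) − u'(4) = 0. Indeed ∫_0^4 (-2*x^2 - 3*x + 50/3) dx = 0, so the data are compatible. The solution is then unique only up to an additive constant (fix it e.g. by requiring ∫_0^4 u dx = 0).
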